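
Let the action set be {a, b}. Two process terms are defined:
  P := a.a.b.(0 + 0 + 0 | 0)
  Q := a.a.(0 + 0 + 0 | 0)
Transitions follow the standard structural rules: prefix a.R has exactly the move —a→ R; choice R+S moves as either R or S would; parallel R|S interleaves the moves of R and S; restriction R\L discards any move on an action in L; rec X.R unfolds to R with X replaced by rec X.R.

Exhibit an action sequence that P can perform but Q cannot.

aab

LTS(P): 4 reachable states
  p0 = a.a.b.(0 + 0 + 0 | 0) :: =a=> p1
  p1 = a.b.(0 + 0 + 0 | 0) :: =a=> p2
  p2 = b.(0 + 0 + 0 | 0) :: =b=> p3
  p3 = 0 + 0 + 0 | 0 :: stopped
LTS(Q): 3 reachable states
  q0 = a.a.(0 + 0 + 0 | 0) :: =a=> q1
  q1 = a.(0 + 0 + 0 | 0) :: =a=> q2
  q2 = 0 + 0 + 0 | 0 :: stopped
Run σ = ⟨aab⟩ on P: start {p0}
  [1] a ⇒ {p1}
  [2] a ⇒ {p2}
  [3] b ⇒ {p3}
  P completes σ.
Run σ = ⟨aab⟩ on Q: start {q0}
  [1] a ⇒ {q1}
  [2] a ⇒ {q2}
  [3] b ⇒ ∅  — Q cannot continue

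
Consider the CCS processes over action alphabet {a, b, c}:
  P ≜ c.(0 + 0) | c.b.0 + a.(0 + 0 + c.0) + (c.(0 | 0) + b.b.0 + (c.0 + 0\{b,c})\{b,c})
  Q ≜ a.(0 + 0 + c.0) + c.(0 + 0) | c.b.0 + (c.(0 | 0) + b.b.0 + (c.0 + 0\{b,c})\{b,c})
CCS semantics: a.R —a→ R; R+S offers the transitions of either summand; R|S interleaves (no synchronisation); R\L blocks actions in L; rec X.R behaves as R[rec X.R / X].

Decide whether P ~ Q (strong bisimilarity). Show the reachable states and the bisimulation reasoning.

Reachable graph of P (10 states):
  s0 = c.(0 + 0) | c.b.0 + a.(0 + 0 + c.0) + (c.(0 | 0) + b.b.0 + (c.0 + 0\{b,c})\{b,c}) :: ··a··> s1, ··b··> s2, ··c··> s3, ··c··> s4, ··c··> s5
  s1 = 0 + 0 + c.0 :: ··c··> s6
  s2 = b.0 :: ··b··> s6
  s3 = (0 + 0) | c.b.0 :: ··c··> s7
  s4 = 0 | 0 :: deadlocked
  s5 = c.(0 + 0) | b.0 :: ··b··> s8, ··c··> s7
  s6 = 0 :: deadlocked
  s7 = (0 + 0) | b.0 :: ··b··> s9
  s8 = c.(0 + 0) | 0 :: ··c··> s9
  s9 = (0 + 0) | 0 :: deadlocked
Reachable graph of Q (10 states):
  t0 = a.(0 + 0 + c.0) + c.(0 + 0) | c.b.0 + (c.(0 | 0) + b.b.0 + (c.0 + 0\{b,c})\{b,c}) :: ··a··> t1, ··b··> t2, ··c··> t3, ··c··> t4, ··c··> t5
  t1 = 0 + 0 + c.0 :: ··c··> t6
  t2 = b.0 :: ··b··> t6
  t3 = (0 + 0) | c.b.0 :: ··c··> t7
  t4 = 0 | 0 :: deadlocked
  t5 = c.(0 + 0) | b.0 :: ··b··> t8, ··c··> t7
  t6 = 0 :: deadlocked
  t7 = (0 + 0) | b.0 :: ··b··> t9
  t8 = c.(0 + 0) | 0 :: ··c··> t9
  t9 = (0 + 0) | 0 :: deadlocked
Bisimilarity quotient blocks:
  B0 = {s0, t0}
  B1 = {s3, t3}
  B2 = {s2, s7, t2, t7}
  B3 = {s4, s6, s9, t4, t6, t9}
  B4 = {s1, s8, t1, t8}
  B5 = {s5, t5}
s0 ∈ B0, t0 ∈ B0 → same block

P ~ Q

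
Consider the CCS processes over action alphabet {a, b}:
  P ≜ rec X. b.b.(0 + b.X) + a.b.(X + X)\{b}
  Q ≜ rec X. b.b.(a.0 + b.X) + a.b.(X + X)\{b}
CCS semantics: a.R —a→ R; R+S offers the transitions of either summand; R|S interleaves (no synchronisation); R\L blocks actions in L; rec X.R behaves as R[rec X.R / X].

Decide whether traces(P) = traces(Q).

P's transition system — 6 states:
  u0 = rec X. b.b.(0 + b.X) + a.b.(X + X)\{b} → ··a··> u1, ··b··> u2
  u1 = b.((rec X. b.b.(0 + b.X) + a.b.(X + X)\{b}) + (rec X. b.b.(0 + b.X) + a.b.(X + X)\{b}))\{b} → ··b··> u3
  u2 = b.(0 + b.(rec X. b.b.(0 + b.X) + a.b.(X + X)\{b})) → ··b··> u4
  u3 = ((rec X. b.b.(0 + b.X) + a.b.(X + X)\{b}) + (rec X. b.b.(0 + b.X) + a.b.(X + X)\{b}))\{b} → ··a··> u5
  u4 = 0 + b.(rec X. b.b.(0 + b.X) + a.b.(X + X)\{b}) → ··b··> u0
  u5 = (b.((rec X. b.b.(0 + b.X) + a.b.(X + X)\{b}) + (rec X. b.b.(0 + b.X) + a.b.(X + X)\{b}))\{b})\{b} → ·
Q's transition system — 7 states:
  v0 = rec X. b.b.(a.0 + b.X) + a.b.(X + X)\{b} → ··a··> v1, ··b··> v2
  v1 = b.((rec X. b.b.(a.0 + b.X) + a.b.(X + X)\{b}) + (rec X. b.b.(a.0 + b.X) + a.b.(X + X)\{b}))\{b} → ··b··> v3
  v2 = b.(a.0 + b.(rec X. b.b.(a.0 + b.X) + a.b.(X + X)\{b})) → ··b··> v4
  v3 = ((rec X. b.b.(a.0 + b.X) + a.b.(X + X)\{b}) + (rec X. b.b.(a.0 + b.X) + a.b.(X + X)\{b}))\{b} → ··a··> v5
  v4 = a.0 + b.(rec X. b.b.(a.0 + b.X) + a.b.(X + X)\{b}) → ··a··> v6, ··b··> v0
  v5 = (b.((rec X. b.b.(a.0 + b.X) + a.b.(X + X)\{b}) + (rec X. b.b.(a.0 + b.X) + a.b.(X + X)\{b}))\{b})\{b} → ·
  v6 = 0 → ·
Trace ⟨bba⟩ through Q, begin at {v0}:
  [1] b ⇒ {v2}
  [2] b ⇒ {v4}
  [3] a ⇒ {v6}
  Q completes σ.
Trace ⟨bba⟩ through P, begin at {u0}:
  [1] b ⇒ {u2}
  [2] b ⇒ {u4}
  [3] a ⇒ no successor for P

NO — witness ⟨bba⟩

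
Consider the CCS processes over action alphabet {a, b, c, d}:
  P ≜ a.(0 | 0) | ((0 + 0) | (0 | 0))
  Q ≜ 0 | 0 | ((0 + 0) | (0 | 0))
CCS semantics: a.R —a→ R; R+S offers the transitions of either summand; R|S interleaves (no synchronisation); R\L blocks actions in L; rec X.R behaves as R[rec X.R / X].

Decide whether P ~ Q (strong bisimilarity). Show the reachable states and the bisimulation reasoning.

not bisimilar

P's transition system — 2 states:
  u0 = a.(0 | 0) | ((0 + 0) | (0 | 0)) ⊢ =a=> u1
  u1 = 0 | 0 | ((0 + 0) | (0 | 0)) ⊢ ·
Q's transition system — 1 states:
  v0 = 0 | 0 | ((0 + 0) | (0 | 0)) ⊢ ·
Coarsest stable partition (strong bisimilarity classes):
  B0 = {u0}
  B1 = {u1, v0}
u0 ∈ B0, v0 ∈ B1 → different blocks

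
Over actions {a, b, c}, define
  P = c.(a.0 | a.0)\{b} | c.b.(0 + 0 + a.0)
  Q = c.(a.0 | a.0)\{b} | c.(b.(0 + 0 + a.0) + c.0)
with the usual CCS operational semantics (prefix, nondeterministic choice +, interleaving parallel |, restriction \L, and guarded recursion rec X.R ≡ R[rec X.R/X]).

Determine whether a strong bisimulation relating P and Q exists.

P's transition system — 20 states:
  p0 = c.(a.0 | a.0)\{b} | c.b.(0 + 0 + a.0) | --c--▸ p1, --c--▸ p2
  p1 = (a.0 | a.0)\{b} | c.b.(0 + 0 + a.0) | --a--▸ p3, --a--▸ p4, --c--▸ p5
  p2 = c.(a.0 | a.0)\{b} | b.(0 + 0 + a.0) | --b--▸ p6, --c--▸ p5
  p3 = (0 | a.0)\{b} | c.b.(0 + 0 + a.0) | --a--▸ p7, --c--▸ p8
  p4 = (a.0 | 0)\{b} | c.b.(0 + 0 + a.0) | --a--▸ p7, --c--▸ p9
  p5 = (a.0 | a.0)\{b} | b.(0 + 0 + a.0) | --a--▸ p8, --a--▸ p9, --b--▸ p10
  p6 = c.(a.0 | a.0)\{b} | (0 + 0 + a.0) | --a--▸ p11, --c--▸ p10
  p7 = (0 | 0)\{b} | c.b.(0 + 0 + a.0) | --c--▸ p12
  p8 = (0 | a.0)\{b} | b.(0 + 0 + a.0) | --a--▸ p12, --b--▸ p13
  p9 = (a.0 | 0)\{b} | b.(0 + 0 + a.0) | --a--▸ p12, --b--▸ p14
  p10 = (a.0 | a.0)\{b} | (0 + 0 + a.0) | --a--▸ p13, --a--▸ p14, --a--▸ p15
  p11 = c.(a.0 | a.0)\{b} | 0 | --c--▸ p15
  p12 = (0 | 0)\{b} | b.(0 + 0 + a.0) | --b--▸ p16
  p13 = (0 | a.0)\{b} | (0 + 0 + a.0) | --a--▸ p16, --a--▸ p17
  p14 = (a.0 | 0)\{b} | (0 + 0 + a.0) | --a--▸ p16, --a--▸ p18
  p15 = (a.0 | a.0)\{b} | 0 | --a--▸ p17, --a--▸ p18
  p16 = (0 | 0)\{b} | (0 + 0 + a.0) | --a--▸ p19
  p17 = (0 | a.0)\{b} | 0 | --a--▸ p19
  p18 = (a.0 | 0)\{b} | 0 | --a--▸ p19
  p19 = (0 | 0)\{b} | 0 | ·
Q's transition system — 20 states:
  q0 = c.(a.0 | a.0)\{b} | c.(b.(0 + 0 + a.0) + c.0) | --c--▸ q1, --c--▸ q2
  q1 = (a.0 | a.0)\{b} | c.(b.(0 + 0 + a.0) + c.0) | --a--▸ q3, --a--▸ q4, --c--▸ q5
  q2 = c.(a.0 | a.0)\{b} | (b.(0 + 0 + a.0) + c.0) | --b--▸ q6, --c--▸ q5, --c--▸ q7
  q3 = (0 | a.0)\{b} | c.(b.(0 + 0 + a.0) + c.0) | --a--▸ q8, --c--▸ q9
  q4 = (a.0 | 0)\{b} | c.(b.(0 + 0 + a.0) + c.0) | --a--▸ q8, --c--▸ q10
  q5 = (a.0 | a.0)\{b} | (b.(0 + 0 + a.0) + c.0) | --a--▸ q10, --a--▸ q9, --b--▸ q11, --c--▸ q12
  q6 = c.(a.0 | a.0)\{b} | (0 + 0 + a.0) | --a--▸ q7, --c--▸ q11
  q7 = c.(a.0 | a.0)\{b} | 0 | --c--▸ q12
  q8 = (0 | 0)\{b} | c.(b.(0 + 0 + a.0) + c.0) | --c--▸ q13
  q9 = (0 | a.0)\{b} | (b.(0 + 0 + a.0) + c.0) | --a--▸ q13, --b--▸ q14, --c--▸ q15
  q10 = (a.0 | 0)\{b} | (b.(0 + 0 + a.0) + c.0) | --a--▸ q13, --b--▸ q16, --c--▸ q17
  q11 = (a.0 | a.0)\{b} | (0 + 0 + a.0) | --a--▸ q12, --a--▸ q14, --a--▸ q16
  q12 = (a.0 | a.0)\{b} | 0 | --a--▸ q15, --a--▸ q17
  q13 = (0 | 0)\{b} | (b.(0 + 0 + a.0) + c.0) | --b--▸ q18, --c--▸ q19
  q14 = (0 | a.0)\{b} | (0 + 0 + a.0) | --a--▸ q15, --a--▸ q18
  q15 = (0 | a.0)\{b} | 0 | --a--▸ q19
  q16 = (a.0 | 0)\{b} | (0 + 0 + a.0) | --a--▸ q17, --a--▸ q18
  q17 = (a.0 | 0)\{b} | 0 | --a--▸ q19
  q18 = (0 | 0)\{b} | (0 + 0 + a.0) | --a--▸ q19
  q19 = (0 | 0)\{b} | 0 | ·
Bisimilarity quotient blocks:
  B0 = {p0}
  B1 = {p1}
  B2 = {p3, p4}
  B3 = {p7}
  B4 = {p12}
  B5 = {p16, p17, p18, q15, q17, q18}
  B6 = {p19, q19}
  B7 = {p8, p9}
  B8 = {p13, p14, p15, q12, q14, q16}
  B9 = {p5}
  B10 = {p10, q11}
  B11 = {p2}
  B12 = {p6, q6}
  B13 = {p11, q7}
  B14 = {q0}
  B15 = {q1}
  B16 = {q3, q4}
  B17 = {q10, q9}
  B18 = {q13}
  B19 = {q8}
  B20 = {q5}
  B21 = {q2}
p0 ∈ B0, q0 ∈ B14 → different blocks

NO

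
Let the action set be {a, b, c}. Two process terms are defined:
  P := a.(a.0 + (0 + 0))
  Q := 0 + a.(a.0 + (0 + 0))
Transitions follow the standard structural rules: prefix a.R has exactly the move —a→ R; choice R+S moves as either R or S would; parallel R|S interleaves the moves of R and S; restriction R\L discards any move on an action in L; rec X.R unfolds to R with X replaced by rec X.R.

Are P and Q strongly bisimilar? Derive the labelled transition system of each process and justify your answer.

bisimilar

LTS(P): 3 reachable states
  p0 = a.(a.0 + (0 + 0)) :: --a--▸ p1
  p1 = a.0 + (0 + 0) :: --a--▸ p2
  p2 = 0 :: deadlocked
LTS(Q): 3 reachable states
  q0 = 0 + a.(a.0 + (0 + 0)) :: --a--▸ q1
  q1 = a.0 + (0 + 0) :: --a--▸ q2
  q2 = 0 :: deadlocked
Coarsest stable partition (strong bisimilarity classes):
  B0 = {p0, q0}
  B1 = {p1, q1}
  B2 = {p2, q2}
p0 ∈ B0, q0 ∈ B0 → same block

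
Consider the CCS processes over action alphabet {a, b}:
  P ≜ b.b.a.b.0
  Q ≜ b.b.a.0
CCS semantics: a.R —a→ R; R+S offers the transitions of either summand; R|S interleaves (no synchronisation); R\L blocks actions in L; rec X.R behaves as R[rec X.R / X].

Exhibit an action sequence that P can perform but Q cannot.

bbab

P's transition system — 5 states:
  s0 = b.b.a.b.0 :: -b-> s1
  s1 = b.a.b.0 :: -b-> s2
  s2 = a.b.0 :: -a-> s3
  s3 = b.0 :: -b-> s4
  s4 = 0 :: ∅
Q's transition system — 4 states:
  t0 = b.b.a.0 :: -b-> t1
  t1 = b.a.0 :: -b-> t2
  t2 = a.0 :: -a-> t3
  t3 = 0 :: ∅
Trace ⟨bbab⟩ through P, begin at {s0}:
  step 1 (b): {s1}
  step 2 (b): {s2}
  step 3 (a): {s3}
  step 4 (b): {s4}
  P completes σ.
Trace ⟨bbab⟩ through Q, begin at {t0}:
  step 1 (b): {t1}
  step 2 (b): {t2}
  step 3 (a): {t3}
  step 4 (b): ∅  — Q cannot continue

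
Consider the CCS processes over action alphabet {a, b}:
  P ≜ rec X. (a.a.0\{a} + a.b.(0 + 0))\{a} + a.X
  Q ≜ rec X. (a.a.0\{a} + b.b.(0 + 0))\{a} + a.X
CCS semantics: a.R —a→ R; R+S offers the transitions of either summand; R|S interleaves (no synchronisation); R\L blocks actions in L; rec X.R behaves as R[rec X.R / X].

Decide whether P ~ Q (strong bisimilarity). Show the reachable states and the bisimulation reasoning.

LTS(P): 1 reachable states
  p0 = rec X. (a.a.0\{a} + a.b.(0 + 0))\{a} + a.X ⊢ --a--▸ p0
LTS(Q): 3 reachable states
  q0 = rec X. (a.a.0\{a} + b.b.(0 + 0))\{a} + a.X ⊢ --a--▸ q0, --b--▸ q1
  q1 = (b.(0 + 0))\{a} ⊢ --b--▸ q2
  q2 = (0 + 0)\{a} ⊢ stopped
Bisimilarity quotient blocks:
  B0 = {p0}
  B1 = {q0}
  B2 = {q1}
  B3 = {q2}
p0 ∈ B0, q0 ∈ B1 → different blocks

NO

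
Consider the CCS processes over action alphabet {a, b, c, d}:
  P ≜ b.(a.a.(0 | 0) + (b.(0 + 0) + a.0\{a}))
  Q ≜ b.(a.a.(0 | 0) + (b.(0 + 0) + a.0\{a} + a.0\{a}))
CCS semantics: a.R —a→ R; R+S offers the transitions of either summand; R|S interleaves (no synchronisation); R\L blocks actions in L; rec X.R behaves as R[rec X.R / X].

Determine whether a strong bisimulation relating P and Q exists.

LTS(P): 6 reachable states
  m0 = b.(a.a.(0 | 0) + (b.(0 + 0) + a.0\{a})) ⊢ --b--▸ m1
  m1 = a.a.(0 | 0) + (b.(0 + 0) + a.0\{a}) ⊢ --a--▸ m2, --a--▸ m3, --b--▸ m4
  m2 = 0\{a} ⊢ deadlocked
  m3 = a.(0 | 0) ⊢ --a--▸ m5
  m4 = 0 + 0 ⊢ deadlocked
  m5 = 0 | 0 ⊢ deadlocked
LTS(Q): 6 reachable states
  n0 = b.(a.a.(0 | 0) + (b.(0 + 0) + a.0\{a} + a.0\{a})) ⊢ --b--▸ n1
  n1 = a.a.(0 | 0) + (b.(0 + 0) + a.0\{a} + a.0\{a}) ⊢ --a--▸ n2, --a--▸ n3, --b--▸ n4
  n2 = 0\{a} ⊢ deadlocked
  n3 = a.(0 | 0) ⊢ --a--▸ n5
  n4 = 0 + 0 ⊢ deadlocked
  n5 = 0 | 0 ⊢ deadlocked
Bisimilarity quotient blocks:
  B0 = {m0, n0}
  B1 = {m1, n1}
  B2 = {m3, n3}
  B3 = {m2, m4, m5, n2, n4, n5}
m0 ∈ B0, n0 ∈ B0 → same block

YES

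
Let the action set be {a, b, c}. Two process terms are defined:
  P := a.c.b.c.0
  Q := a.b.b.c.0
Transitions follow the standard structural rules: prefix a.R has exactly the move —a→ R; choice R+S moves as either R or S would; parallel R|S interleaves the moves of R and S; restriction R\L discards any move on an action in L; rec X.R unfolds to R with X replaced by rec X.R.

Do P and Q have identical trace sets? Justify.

NO — witness ⟨ac⟩

LTS(P): 5 reachable states
  u0 = a.c.b.c.0 :: ··a··> u1
  u1 = c.b.c.0 :: ··c··> u2
  u2 = b.c.0 :: ··b··> u3
  u3 = c.0 :: ··c··> u4
  u4 = 0 :: ∅
LTS(Q): 5 reachable states
  v0 = a.b.b.c.0 :: ··a··> v1
  v1 = b.b.c.0 :: ··b··> v2
  v2 = b.c.0 :: ··b··> v3
  v3 = c.0 :: ··c··> v4
  v4 = 0 :: ∅
Trace ⟨ac⟩ through P, begin at {u0}:
  after a @ step 1: {u1}
  after c @ step 2: {u2}
  P completes σ.
Trace ⟨ac⟩ through Q, begin at {v0}:
  after a @ step 1: {v1}
  after c @ step 2: no successor for Q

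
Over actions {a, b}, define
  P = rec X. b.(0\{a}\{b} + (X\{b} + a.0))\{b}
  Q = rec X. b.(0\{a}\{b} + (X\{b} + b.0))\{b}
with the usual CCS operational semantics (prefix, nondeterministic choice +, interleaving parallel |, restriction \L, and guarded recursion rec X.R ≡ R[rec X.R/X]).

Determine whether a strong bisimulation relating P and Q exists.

not bisimilar

LTS(P): 3 reachable states
  u0 = rec X. b.(0\{a}\{b} + (X\{b} + a.0))\{b} has moves =b=> u1
  u1 = (0\{a}\{b} + ((rec X. b.(0\{a}\{b} + (X\{b} + a.0))\{b})\{b} + a.0))\{b} has moves =a=> u2
  u2 = 0\{b} has moves ·
LTS(Q): 2 reachable states
  v0 = rec X. b.(0\{a}\{b} + (X\{b} + b.0))\{b} has moves =b=> v1
  v1 = (0\{a}\{b} + ((rec X. b.(0\{a}\{b} + (X\{b} + b.0))\{b})\{b} + b.0))\{b} has moves ·
Coarsest stable partition (strong bisimilarity classes):
  B0 = {u0}
  B1 = {u1}
  B2 = {u2, v1}
  B3 = {v0}
u0 ∈ B0, v0 ∈ B3 → different blocks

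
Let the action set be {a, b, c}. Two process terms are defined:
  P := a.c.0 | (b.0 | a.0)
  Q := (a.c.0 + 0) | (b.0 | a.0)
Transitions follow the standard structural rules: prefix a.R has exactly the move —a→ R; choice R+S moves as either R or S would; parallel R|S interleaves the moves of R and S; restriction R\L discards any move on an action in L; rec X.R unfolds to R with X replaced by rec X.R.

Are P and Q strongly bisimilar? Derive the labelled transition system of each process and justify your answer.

LTS(P): 12 reachable states
  p0 = a.c.0 | (b.0 | a.0) | —a→ p1, —a→ p2, —b→ p3
  p1 = a.c.0 | (b.0 | 0) | —a→ p4, —b→ p5
  p2 = c.0 | (b.0 | a.0) | —a→ p4, —b→ p6, —c→ p7
  p3 = a.c.0 | (0 | a.0) | —a→ p5, —a→ p6
  p4 = c.0 | (b.0 | 0) | —b→ p8, —c→ p9
  p5 = a.c.0 | (0 | 0) | —a→ p8
  p6 = c.0 | (0 | a.0) | —a→ p8, —c→ p10
  p7 = 0 | (b.0 | a.0) | —a→ p9, —b→ p10
  p8 = c.0 | (0 | 0) | —c→ p11
  p9 = 0 | (b.0 | 0) | —b→ p11
  p10 = 0 | (0 | a.0) | —a→ p11
  p11 = 0 | (0 | 0) | stopped
LTS(Q): 12 reachable states
  q0 = (a.c.0 + 0) | (b.0 | a.0) | —a→ q1, —a→ q2, —b→ q3
  q1 = (a.c.0 + 0) | (b.0 | 0) | —a→ q4, —b→ q5
  q2 = c.0 | (b.0 | a.0) | —a→ q4, —b→ q6, —c→ q7
  q3 = (a.c.0 + 0) | (0 | a.0) | —a→ q5, —a→ q6
  q4 = c.0 | (b.0 | 0) | —b→ q8, —c→ q9
  q5 = (a.c.0 + 0) | (0 | 0) | —a→ q8
  q6 = c.0 | (0 | a.0) | —a→ q8, —c→ q10
  q7 = 0 | (b.0 | a.0) | —a→ q9, —b→ q10
  q8 = c.0 | (0 | 0) | —c→ q11
  q9 = 0 | (b.0 | 0) | —b→ q11
  q10 = 0 | (0 | a.0) | —a→ q11
  q11 = 0 | (0 | 0) | stopped
Bisimilarity quotient blocks:
  B0 = {p0, q0}
  B1 = {p1, q1}
  B2 = {p4, q4}
  B3 = {p9, q9}
  B4 = {p11, q11}
  B5 = {p8, q8}
  B6 = {p5, q5}
  B7 = {p2, q2}
  B8 = {p7, q7}
  B9 = {p10, q10}
  B10 = {p6, q6}
  B11 = {p3, q3}
p0 ∈ B0, q0 ∈ B0 → same block

P ~ Q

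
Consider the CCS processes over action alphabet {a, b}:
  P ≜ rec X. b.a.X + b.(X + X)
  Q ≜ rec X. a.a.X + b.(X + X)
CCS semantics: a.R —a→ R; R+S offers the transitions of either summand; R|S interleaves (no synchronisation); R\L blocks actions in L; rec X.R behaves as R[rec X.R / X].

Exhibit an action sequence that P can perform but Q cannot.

bab

P's transition system — 3 states:
  s0 = rec X. b.a.X + b.(X + X) :: —b→ s1, —b→ s2
  s1 = (rec X. b.a.X + b.(X + X)) + (rec X. b.a.X + b.(X + X)) :: —b→ s1, —b→ s2
  s2 = a.(rec X. b.a.X + b.(X + X)) :: —a→ s0
Q's transition system — 3 states:
  t0 = rec X. a.a.X + b.(X + X) :: —a→ t1, —b→ t2
  t1 = a.(rec X. a.a.X + b.(X + X)) :: —a→ t0
  t2 = (rec X. a.a.X + b.(X + X)) + (rec X. a.a.X + b.(X + X)) :: —a→ t1, —b→ t2
Trace ⟨bab⟩ through P, begin at {s0}:
  after b @ step 1: {s1, s2}
  after a @ step 2: {s0}
  after b @ step 3: {s1, s2}
  — P admits the full trace.
Trace ⟨bab⟩ through Q, begin at {t0}:
  after b @ step 1: {t2}
  after a @ step 2: {t1}
  after b @ step 3: ∅  — Q cannot continue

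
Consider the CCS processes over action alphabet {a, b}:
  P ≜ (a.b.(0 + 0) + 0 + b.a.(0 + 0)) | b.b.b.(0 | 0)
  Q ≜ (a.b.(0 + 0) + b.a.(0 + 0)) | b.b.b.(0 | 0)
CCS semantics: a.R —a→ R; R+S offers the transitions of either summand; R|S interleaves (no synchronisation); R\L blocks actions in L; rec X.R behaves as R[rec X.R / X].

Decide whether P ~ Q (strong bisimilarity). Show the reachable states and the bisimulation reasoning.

bisimilar

LTS(P): 16 reachable states
  p0 = (a.b.(0 + 0) + 0 + b.a.(0 + 0)) | b.b.b.(0 | 0) :: --a--▸ p1, --b--▸ p2, --b--▸ p3
  p1 = b.(0 + 0) | b.b.b.(0 | 0) :: --b--▸ p4, --b--▸ p5
  p2 = (a.b.(0 + 0) + 0 + b.a.(0 + 0)) | b.b.(0 | 0) :: --a--▸ p5, --b--▸ p6, --b--▸ p7
  p3 = a.(0 + 0) | b.b.b.(0 | 0) :: --a--▸ p4, --b--▸ p7
  p4 = (0 + 0) | b.b.b.(0 | 0) :: --b--▸ p8
  p5 = b.(0 + 0) | b.b.(0 | 0) :: --b--▸ p8, --b--▸ p9
  p6 = (a.b.(0 + 0) + 0 + b.a.(0 + 0)) | b.(0 | 0) :: --a--▸ p9, --b--▸ p10, --b--▸ p11
  p7 = a.(0 + 0) | b.b.(0 | 0) :: --a--▸ p8, --b--▸ p11
  p8 = (0 + 0) | b.b.(0 | 0) :: --b--▸ p12
  p9 = b.(0 + 0) | b.(0 | 0) :: --b--▸ p12, --b--▸ p13
  p10 = (a.b.(0 + 0) + 0 + b.a.(0 + 0)) | (0 | 0) :: --a--▸ p13, --b--▸ p14
  p11 = a.(0 + 0) | b.(0 | 0) :: --a--▸ p12, --b--▸ p14
  p12 = (0 + 0) | b.(0 | 0) :: --b--▸ p15
  p13 = b.(0 + 0) | (0 | 0) :: --b--▸ p15
  p14 = a.(0 + 0) | (0 | 0) :: --a--▸ p15
  p15 = (0 + 0) | (0 | 0) :: stopped
LTS(Q): 16 reachable states
  q0 = (a.b.(0 + 0) + b.a.(0 + 0)) | b.b.b.(0 | 0) :: --a--▸ q1, --b--▸ q2, --b--▸ q3
  q1 = b.(0 + 0) | b.b.b.(0 | 0) :: --b--▸ q4, --b--▸ q5
  q2 = (a.b.(0 + 0) + b.a.(0 + 0)) | b.b.(0 | 0) :: --a--▸ q5, --b--▸ q6, --b--▸ q7
  q3 = a.(0 + 0) | b.b.b.(0 | 0) :: --a--▸ q4, --b--▸ q7
  q4 = (0 + 0) | b.b.b.(0 | 0) :: --b--▸ q8
  q5 = b.(0 + 0) | b.b.(0 | 0) :: --b--▸ q8, --b--▸ q9
  q6 = (a.b.(0 + 0) + b.a.(0 + 0)) | b.(0 | 0) :: --a--▸ q9, --b--▸ q10, --b--▸ q11
  q7 = a.(0 + 0) | b.b.(0 | 0) :: --a--▸ q8, --b--▸ q11
  q8 = (0 + 0) | b.b.(0 | 0) :: --b--▸ q12
  q9 = b.(0 + 0) | b.(0 | 0) :: --b--▸ q12, --b--▸ q13
  q10 = (a.b.(0 + 0) + b.a.(0 + 0)) | (0 | 0) :: --a--▸ q13, --b--▸ q14
  q11 = a.(0 + 0) | b.(0 | 0) :: --a--▸ q12, --b--▸ q14
  q12 = (0 + 0) | b.(0 | 0) :: --b--▸ q15
  q13 = b.(0 + 0) | (0 | 0) :: --b--▸ q15
  q14 = a.(0 + 0) | (0 | 0) :: --a--▸ q15
  q15 = (0 + 0) | (0 | 0) :: stopped
Bisimilarity quotient blocks:
  B0 = {p0, q0}
  B1 = {p2, p3, q2, q3}
  B2 = {p4, p5, q4, q5}
  B3 = {p8, p9, q8, q9}
  B4 = {p12, p13, q12, q13}
  B5 = {p15, q15}
  B6 = {p6, p7, q6, q7}
  B7 = {p10, p11, q10, q11}
  B8 = {p14, q14}
  B9 = {p1, q1}
p0 ∈ B0, q0 ∈ B0 → same block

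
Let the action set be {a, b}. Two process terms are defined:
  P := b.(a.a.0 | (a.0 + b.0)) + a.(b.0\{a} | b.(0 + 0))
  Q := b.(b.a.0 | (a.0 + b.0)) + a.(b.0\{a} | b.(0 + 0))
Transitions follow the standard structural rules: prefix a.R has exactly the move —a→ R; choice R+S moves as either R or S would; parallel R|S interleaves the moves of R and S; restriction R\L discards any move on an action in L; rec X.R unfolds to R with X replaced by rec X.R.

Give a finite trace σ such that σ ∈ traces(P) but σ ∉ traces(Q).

P's transition system — 11 states:
  s0 = b.(a.a.0 | (a.0 + b.0)) + a.(b.0\{a} | b.(0 + 0)) :: --a--▸ s1, --b--▸ s2
  s1 = b.0\{a} | b.(0 + 0) :: --b--▸ s3, --b--▸ s4
  s2 = a.a.0 | (a.0 + b.0) :: --a--▸ s5, --a--▸ s6, --b--▸ s6
  s3 = 0\{a} | b.(0 + 0) :: --b--▸ s7
  s4 = b.0\{a} | (0 + 0) :: --b--▸ s7
  s5 = a.0 | (a.0 + b.0) :: --a--▸ s8, --a--▸ s9, --b--▸ s9
  s6 = a.a.0 | 0 :: --a--▸ s9
  s7 = 0\{a} | (0 + 0) :: stopped
  s8 = 0 | (a.0 + b.0) :: --a--▸ s10, --b--▸ s10
  s9 = a.0 | 0 :: --a--▸ s10
  s10 = 0 | 0 :: stopped
Q's transition system — 11 states:
  t0 = b.(b.a.0 | (a.0 + b.0)) + a.(b.0\{a} | b.(0 + 0)) :: --a--▸ t1, --b--▸ t2
  t1 = b.0\{a} | b.(0 + 0) :: --b--▸ t3, --b--▸ t4
  t2 = b.a.0 | (a.0 + b.0) :: --a--▸ t5, --b--▸ t5, --b--▸ t6
  t3 = 0\{a} | b.(0 + 0) :: --b--▸ t7
  t4 = b.0\{a} | (0 + 0) :: --b--▸ t7
  t5 = b.a.0 | 0 :: --b--▸ t8
  t6 = a.0 | (a.0 + b.0) :: --a--▸ t8, --a--▸ t9, --b--▸ t8
  t7 = 0\{a} | (0 + 0) :: stopped
  t8 = a.0 | 0 :: --a--▸ t10
  t9 = 0 | (a.0 + b.0) :: --a--▸ t10, --b--▸ t10
  t10 = 0 | 0 :: stopped
Executing baa from P (initial set {s0}):
  step 1 (b): {s2}
  step 2 (a): {s5, s6}
  step 3 (a): {s8, s9}
  ✓ P
Executing baa from Q (initial set {t0}):
  step 1 (b): {t2}
  step 2 (a): {t5}
  step 3 (a): ∅  — Q cannot continue

baa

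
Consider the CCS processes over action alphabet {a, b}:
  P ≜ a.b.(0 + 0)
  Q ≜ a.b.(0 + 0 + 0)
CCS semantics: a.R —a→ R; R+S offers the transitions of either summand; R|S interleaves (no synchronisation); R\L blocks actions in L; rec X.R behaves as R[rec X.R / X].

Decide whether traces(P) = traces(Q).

LTS(P): 3 reachable states
  p0 = a.b.(0 + 0) ⊢ --a--▸ p1
  p1 = b.(0 + 0) ⊢ --b--▸ p2
  p2 = 0 + 0 ⊢ (no moves)
LTS(Q): 3 reachable states
  q0 = a.b.(0 + 0 + 0) ⊢ --a--▸ q1
  q1 = b.(0 + 0 + 0) ⊢ --b--▸ q2
  q2 = 0 + 0 + 0 ⊢ (no moves)
Partition-refinement fixed point:
  B0 = {p0, q0}
  B1 = {p1, q1}
  B2 = {p2, q2}
p0 ∈ B0, q0 ∈ B0 → same block
Bisimilar ⇒ trace-equivalent.

traces(P) = traces(Q)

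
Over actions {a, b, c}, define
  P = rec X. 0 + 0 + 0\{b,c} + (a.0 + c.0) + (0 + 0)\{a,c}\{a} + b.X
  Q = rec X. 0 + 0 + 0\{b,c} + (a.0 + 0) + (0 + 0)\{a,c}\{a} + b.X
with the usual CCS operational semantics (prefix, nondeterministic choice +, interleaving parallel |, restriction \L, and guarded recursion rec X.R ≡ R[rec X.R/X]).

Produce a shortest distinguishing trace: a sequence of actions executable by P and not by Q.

c

Reachable graph of P (2 states):
  s0 = rec X. 0 + 0 + 0\{b,c} + (a.0 + c.0) + (0 + 0)\{a,c}\{a} + b.X ⊢ =a=> s1, =b=> s0, =c=> s1
  s1 = 0 ⊢ ·
Reachable graph of Q (2 states):
  t0 = rec X. 0 + 0 + 0\{b,c} + (a.0 + 0) + (0 + 0)\{a,c}\{a} + b.X ⊢ =a=> t1, =b=> t0
  t1 = 0 ⊢ ·
Run σ = ⟨c⟩ on P: start {s0}
  after c @ step 1: {s1}
  ✓ P
Run σ = ⟨c⟩ on Q: start {t0}
  after c @ step 1: no successor for Q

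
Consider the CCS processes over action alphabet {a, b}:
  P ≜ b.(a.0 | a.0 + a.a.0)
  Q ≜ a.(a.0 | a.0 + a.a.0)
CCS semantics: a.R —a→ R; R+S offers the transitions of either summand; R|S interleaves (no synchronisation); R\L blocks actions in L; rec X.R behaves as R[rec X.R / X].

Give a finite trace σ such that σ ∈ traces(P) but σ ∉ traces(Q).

P's transition system — 7 states:
  m0 = b.(a.0 | a.0 + a.a.0) → =b=> m1
  m1 = a.0 | a.0 + a.a.0 → =a=> m2, =a=> m3, =a=> m4
  m2 = 0 | a.0 → =a=> m5
  m3 = a.0 → =a=> m6
  m4 = a.0 | 0 → =a=> m5
  m5 = 0 | 0 → ·
  m6 = 0 → ·
Q's transition system — 7 states:
  n0 = a.(a.0 | a.0 + a.a.0) → =a=> n1
  n1 = a.0 | a.0 + a.a.0 → =a=> n2, =a=> n3, =a=> n4
  n2 = 0 | a.0 → =a=> n5
  n3 = a.0 → =a=> n6
  n4 = a.0 | 0 → =a=> n5
  n5 = 0 | 0 → ·
  n6 = 0 → ·
Run σ = ⟨b⟩ on P: start {m0}
  after b @ step 1: {m1}
  ✓ P
Run σ = ⟨b⟩ on Q: start {n0}
  after b @ step 1: ∅  — Q cannot continue

b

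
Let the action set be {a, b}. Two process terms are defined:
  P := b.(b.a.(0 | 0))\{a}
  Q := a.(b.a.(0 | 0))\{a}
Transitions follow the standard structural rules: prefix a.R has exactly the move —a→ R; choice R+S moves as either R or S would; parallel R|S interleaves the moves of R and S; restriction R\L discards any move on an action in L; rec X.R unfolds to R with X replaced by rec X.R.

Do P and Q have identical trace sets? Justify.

LTS(P): 3 reachable states
  m0 = b.(b.a.(0 | 0))\{a} has moves --b--▸ m1
  m1 = (b.a.(0 | 0))\{a} has moves --b--▸ m2
  m2 = (a.(0 | 0))\{a} has moves deadlocked
LTS(Q): 3 reachable states
  n0 = a.(b.a.(0 | 0))\{a} has moves --a--▸ n1
  n1 = (b.a.(0 | 0))\{a} has moves --b--▸ n2
  n2 = (a.(0 | 0))\{a} has moves deadlocked
Executing b from P (initial set {m0}):
  [1] b ⇒ {m1}
  ✓ P
Executing b from Q (initial set {n0}):
  [1] b ⇒ no successor for Q

trace-distinct — witness ⟨b⟩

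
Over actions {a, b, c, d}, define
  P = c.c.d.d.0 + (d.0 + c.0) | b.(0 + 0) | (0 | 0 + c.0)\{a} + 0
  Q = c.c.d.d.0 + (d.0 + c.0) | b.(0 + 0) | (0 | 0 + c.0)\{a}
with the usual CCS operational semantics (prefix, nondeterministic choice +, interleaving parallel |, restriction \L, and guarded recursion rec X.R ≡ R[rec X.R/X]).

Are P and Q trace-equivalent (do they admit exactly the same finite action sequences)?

Reachable graph of P (12 states):
  m0 = c.c.d.d.0 + (d.0 + c.0) | b.(0 + 0) | (0 | 0 + c.0)\{a} + 0 | ··b··> m1, ··c··> m2, ··c··> m3, ··c··> m4, ··d··> m3
  m1 = (d.0 + c.0) | (0 + 0) | (0 | 0 + c.0)\{a} | ··c··> m5, ··c··> m6, ··d··> m6
  m2 = (d.0 + c.0) | b.(0 + 0) | 0\{a} | ··b··> m5, ··c··> m7, ··d··> m7
  m3 = 0 | b.(0 + 0) | (0 | 0 + c.0)\{a} | ··b··> m6, ··c··> m7
  m4 = c.d.d.0 | ··c··> m8
  m5 = (d.0 + c.0) | (0 + 0) | 0\{a} | ··c··> m9, ··d··> m9
  m6 = 0 | (0 + 0) | (0 | 0 + c.0)\{a} | ··c··> m9
  m7 = 0 | b.(0 + 0) | 0\{a} | ··b··> m9
  m8 = d.d.0 | ··d··> m10
  m9 = 0 | (0 + 0) | 0\{a} | stopped
  m10 = d.0 | ··d··> m11
  m11 = 0 | stopped
Reachable graph of Q (12 states):
  n0 = c.c.d.d.0 + (d.0 + c.0) | b.(0 + 0) | (0 | 0 + c.0)\{a} | ··b··> n1, ··c··> n2, ··c··> n3, ··c··> n4, ··d··> n3
  n1 = (d.0 + c.0) | (0 + 0) | (0 | 0 + c.0)\{a} | ··c··> n5, ··c··> n6, ··d··> n6
  n2 = (d.0 + c.0) | b.(0 + 0) | 0\{a} | ··b··> n5, ··c··> n7, ··d··> n7
  n3 = 0 | b.(0 + 0) | (0 | 0 + c.0)\{a} | ··b··> n6, ··c··> n7
  n4 = c.d.d.0 | ··c··> n8
  n5 = (d.0 + c.0) | (0 + 0) | 0\{a} | ··c··> n9, ··d··> n9
  n6 = 0 | (0 + 0) | (0 | 0 + c.0)\{a} | ··c··> n9
  n7 = 0 | b.(0 + 0) | 0\{a} | ··b··> n9
  n8 = d.d.0 | ··d··> n10
  n9 = 0 | (0 + 0) | 0\{a} | stopped
  n10 = d.0 | ··d··> n11
  n11 = 0 | stopped
Bisimilarity quotient blocks:
  B0 = {m0, n0}
  B1 = {m3, n3}
  B2 = {m6, n6}
  B3 = {m11, m9, n11, n9}
  B4 = {m7, n7}
  B5 = {m2, n2}
  B6 = {m5, n5}
  B7 = {m1, n1}
  B8 = {m4, n4}
  B9 = {m8, n8}
  B10 = {m10, n10}
m0 ∈ B0, n0 ∈ B0 → same block
Bisimilar ⇒ trace-equivalent.

trace-equivalent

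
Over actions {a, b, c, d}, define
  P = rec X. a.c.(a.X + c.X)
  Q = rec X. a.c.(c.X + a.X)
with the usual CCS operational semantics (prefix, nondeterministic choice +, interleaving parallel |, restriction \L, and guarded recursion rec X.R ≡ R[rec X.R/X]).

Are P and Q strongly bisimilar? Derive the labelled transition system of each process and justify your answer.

bisimilar

LTS(P): 3 reachable states
  p0 = rec X. a.c.(a.X + c.X) has moves =a=> p1
  p1 = c.(a.(rec X. a.c.(a.X + c.X)) + c.(rec X. a.c.(a.X + c.X))) has moves =c=> p2
  p2 = a.(rec X. a.c.(a.X + c.X)) + c.(rec X. a.c.(a.X + c.X)) has moves =a=> p0, =c=> p0
LTS(Q): 3 reachable states
  q0 = rec X. a.c.(c.X + a.X) has moves =a=> q1
  q1 = c.(c.(rec X. a.c.(c.X + a.X)) + a.(rec X. a.c.(c.X + a.X))) has moves =c=> q2
  q2 = c.(rec X. a.c.(c.X + a.X)) + a.(rec X. a.c.(c.X + a.X)) has moves =a=> q0, =c=> q0
Partition-refinement fixed point:
  B0 = {p0, q0}
  B1 = {p1, q1}
  B2 = {p2, q2}
p0 ∈ B0, q0 ∈ B0 → same block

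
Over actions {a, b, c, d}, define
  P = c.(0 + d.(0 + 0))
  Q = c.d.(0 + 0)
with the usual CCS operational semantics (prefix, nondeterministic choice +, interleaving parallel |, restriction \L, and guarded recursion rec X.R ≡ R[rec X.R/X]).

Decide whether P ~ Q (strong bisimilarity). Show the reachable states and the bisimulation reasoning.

P's transition system — 3 states:
  m0 = c.(0 + d.(0 + 0)) :: —c→ m1
  m1 = 0 + d.(0 + 0) :: —d→ m2
  m2 = 0 + 0 :: deadlocked
Q's transition system — 3 states:
  n0 = c.d.(0 + 0) :: —c→ n1
  n1 = d.(0 + 0) :: —d→ n2
  n2 = 0 + 0 :: deadlocked
Coarsest stable partition (strong bisimilarity classes):
  B0 = {m0, n0}
  B1 = {m1, n1}
  B2 = {m2, n2}
m0 ∈ B0, n0 ∈ B0 → same block

bisimilar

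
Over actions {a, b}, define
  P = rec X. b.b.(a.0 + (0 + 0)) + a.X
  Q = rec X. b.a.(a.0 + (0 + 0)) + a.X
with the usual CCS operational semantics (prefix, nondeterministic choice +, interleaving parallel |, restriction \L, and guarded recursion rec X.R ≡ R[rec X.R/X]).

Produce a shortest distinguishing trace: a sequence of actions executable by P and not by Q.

Reachable graph of P (4 states):
  p0 = rec X. b.b.(a.0 + (0 + 0)) + a.X ⊢ --a--▸ p0, --b--▸ p1
  p1 = b.(a.0 + (0 + 0)) ⊢ --b--▸ p2
  p2 = a.0 + (0 + 0) ⊢ --a--▸ p3
  p3 = 0 ⊢ stopped
Reachable graph of Q (4 states):
  q0 = rec X. b.a.(a.0 + (0 + 0)) + a.X ⊢ --a--▸ q0, --b--▸ q1
  q1 = a.(a.0 + (0 + 0)) ⊢ --a--▸ q2
  q2 = a.0 + (0 + 0) ⊢ --a--▸ q3
  q3 = 0 ⊢ stopped
Executing bb from P (initial set {p0}):
  after b @ step 1: {p1}
  after b @ step 2: {p2}
  — P admits the full trace.
Executing bb from Q (initial set {q0}):
  after b @ step 1: {q1}
  after b @ step 2: ∅  — Q cannot continue

bb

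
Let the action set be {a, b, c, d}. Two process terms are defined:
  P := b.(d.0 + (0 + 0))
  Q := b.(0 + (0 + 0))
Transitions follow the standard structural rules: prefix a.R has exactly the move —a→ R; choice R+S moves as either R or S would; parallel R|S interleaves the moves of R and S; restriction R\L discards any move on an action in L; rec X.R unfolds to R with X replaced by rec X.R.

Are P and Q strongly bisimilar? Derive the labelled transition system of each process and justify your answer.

NO

LTS(P): 3 reachable states
  m0 = b.(d.0 + (0 + 0)) | —b→ m1
  m1 = d.0 + (0 + 0) | —d→ m2
  m2 = 0 | deadlocked
LTS(Q): 2 reachable states
  n0 = b.(0 + (0 + 0)) | —b→ n1
  n1 = 0 + (0 + 0) | deadlocked
Bisimilarity quotient blocks:
  B0 = {m0}
  B1 = {m1}
  B2 = {m2, n1}
  B3 = {n0}
m0 ∈ B0, n0 ∈ B3 → different blocks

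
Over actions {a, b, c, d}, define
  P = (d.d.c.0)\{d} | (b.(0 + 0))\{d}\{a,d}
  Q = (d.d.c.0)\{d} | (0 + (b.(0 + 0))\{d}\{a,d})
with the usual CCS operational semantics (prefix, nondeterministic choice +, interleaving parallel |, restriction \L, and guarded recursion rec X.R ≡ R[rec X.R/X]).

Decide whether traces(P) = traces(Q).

trace-equivalent

P's transition system — 2 states:
  s0 = (d.d.c.0)\{d} | (b.(0 + 0))\{d}\{a,d} → —b→ s1
  s1 = (d.d.c.0)\{d} | (0 + 0)\{d}\{a,d} → ∅
Q's transition system — 2 states:
  t0 = (d.d.c.0)\{d} | (0 + (b.(0 + 0))\{d}\{a,d}) → —b→ t1
  t1 = (d.d.c.0)\{d} | (0 + 0)\{d}\{a,d} → ∅
Coarsest stable partition (strong bisimilarity classes):
  B0 = {s0, t0}
  B1 = {s1, t1}
s0 ∈ B0, t0 ∈ B0 → same block
Bisimilar ⇒ trace-equivalent.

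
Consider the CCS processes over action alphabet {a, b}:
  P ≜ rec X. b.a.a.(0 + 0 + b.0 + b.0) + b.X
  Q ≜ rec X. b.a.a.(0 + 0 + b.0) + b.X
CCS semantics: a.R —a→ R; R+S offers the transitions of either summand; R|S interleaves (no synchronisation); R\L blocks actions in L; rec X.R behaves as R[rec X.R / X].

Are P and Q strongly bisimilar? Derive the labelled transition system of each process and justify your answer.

LTS(P): 5 reachable states
  s0 = rec X. b.a.a.(0 + 0 + b.0 + b.0) + b.X :: -b-> s0, -b-> s1
  s1 = a.a.(0 + 0 + b.0 + b.0) :: -a-> s2
  s2 = a.(0 + 0 + b.0 + b.0) :: -a-> s3
  s3 = 0 + 0 + b.0 + b.0 :: -b-> s4
  s4 = 0 :: stopped
LTS(Q): 5 reachable states
  t0 = rec X. b.a.a.(0 + 0 + b.0) + b.X :: -b-> t0, -b-> t1
  t1 = a.a.(0 + 0 + b.0) :: -a-> t2
  t2 = a.(0 + 0 + b.0) :: -a-> t3
  t3 = 0 + 0 + b.0 :: -b-> t4
  t4 = 0 :: stopped
Bisimilarity quotient blocks:
  B0 = {s0, t0}
  B1 = {s1, t1}
  B2 = {s2, t2}
  B3 = {s3, t3}
  B4 = {s4, t4}
s0 ∈ B0, t0 ∈ B0 → same block

P ~ Q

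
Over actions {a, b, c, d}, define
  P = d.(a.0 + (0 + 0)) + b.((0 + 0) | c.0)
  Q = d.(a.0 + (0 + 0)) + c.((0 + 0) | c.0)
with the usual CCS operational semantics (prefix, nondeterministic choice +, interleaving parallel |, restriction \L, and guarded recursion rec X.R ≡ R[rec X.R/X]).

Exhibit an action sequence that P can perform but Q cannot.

LTS(P): 5 reachable states
  p0 = d.(a.0 + (0 + 0)) + b.((0 + 0) | c.0) | ··b··> p1, ··d··> p2
  p1 = (0 + 0) | c.0 | ··c··> p3
  p2 = a.0 + (0 + 0) | ··a··> p4
  p3 = (0 + 0) | 0 | deadlocked
  p4 = 0 | deadlocked
LTS(Q): 5 reachable states
  q0 = d.(a.0 + (0 + 0)) + c.((0 + 0) | c.0) | ··c··> q1, ··d··> q2
  q1 = (0 + 0) | c.0 | ··c··> q3
  q2 = a.0 + (0 + 0) | ··a··> q4
  q3 = (0 + 0) | 0 | deadlocked
  q4 = 0 | deadlocked
Run σ = ⟨b⟩ on P: start {p0}
  step 1 (b): {p1}
  P completes σ.
Run σ = ⟨b⟩ on Q: start {q0}
  step 1 (b): no successor for Q

b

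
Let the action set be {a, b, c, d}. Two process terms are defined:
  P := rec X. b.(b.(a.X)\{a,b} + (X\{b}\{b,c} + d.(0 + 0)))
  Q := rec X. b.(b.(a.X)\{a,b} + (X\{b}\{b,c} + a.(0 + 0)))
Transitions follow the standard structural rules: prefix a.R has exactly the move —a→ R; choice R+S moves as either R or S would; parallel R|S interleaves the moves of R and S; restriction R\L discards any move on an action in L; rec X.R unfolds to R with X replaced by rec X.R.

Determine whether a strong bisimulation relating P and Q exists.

P's transition system — 4 states:
  s0 = rec X. b.(b.(a.X)\{a,b} + (X\{b}\{b,c} + d.(0 + 0))) ⊢ -b-> s1
  s1 = b.(a.(rec X. b.(b.(a.X)\{a,b} + (X\{b}\{b,c} + d.(0 + 0)))))\{a,b} + ((rec X. b.(b.(a.X)\{a,b} + (X\{b}\{b,c} + d.(0 + 0))))\{b}\{b,c} + d.(0 + 0)) ⊢ -b-> s2, -d-> s3
  s2 = (a.(rec X. b.(b.(a.X)\{a,b} + (X\{b}\{b,c} + d.(0 + 0)))))\{a,b} ⊢ ∅
  s3 = 0 + 0 ⊢ ∅
Q's transition system — 4 states:
  t0 = rec X. b.(b.(a.X)\{a,b} + (X\{b}\{b,c} + a.(0 + 0))) ⊢ -b-> t1
  t1 = b.(a.(rec X. b.(b.(a.X)\{a,b} + (X\{b}\{b,c} + a.(0 + 0)))))\{a,b} + ((rec X. b.(b.(a.X)\{a,b} + (X\{b}\{b,c} + a.(0 + 0))))\{b}\{b,c} + a.(0 + 0)) ⊢ -a-> t2, -b-> t3
  t2 = 0 + 0 ⊢ ∅
  t3 = (a.(rec X. b.(b.(a.X)\{a,b} + (X\{b}\{b,c} + a.(0 + 0)))))\{a,b} ⊢ ∅
Bisimilarity quotient blocks:
  B0 = {s0}
  B1 = {s1}
  B2 = {s2, s3, t2, t3}
  B3 = {t0}
  B4 = {t1}
s0 ∈ B0, t0 ∈ B3 → different blocks

not bisimilar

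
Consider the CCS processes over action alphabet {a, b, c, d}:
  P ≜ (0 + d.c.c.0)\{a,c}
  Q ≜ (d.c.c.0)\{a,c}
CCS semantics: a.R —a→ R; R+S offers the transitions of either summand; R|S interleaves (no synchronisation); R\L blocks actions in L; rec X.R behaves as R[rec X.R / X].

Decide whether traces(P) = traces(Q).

YES

Reachable graph of P (2 states):
  m0 = (0 + d.c.c.0)\{a,c} → --d--▸ m1
  m1 = (c.c.0)\{a,c} → deadlocked
Reachable graph of Q (2 states):
  n0 = (d.c.c.0)\{a,c} → --d--▸ n1
  n1 = (c.c.0)\{a,c} → deadlocked
Coarsest stable partition (strong bisimilarity classes):
  B0 = {m0, n0}
  B1 = {m1, n1}
m0 ∈ B0, n0 ∈ B0 → same block
Bisimilar ⇒ trace-equivalent.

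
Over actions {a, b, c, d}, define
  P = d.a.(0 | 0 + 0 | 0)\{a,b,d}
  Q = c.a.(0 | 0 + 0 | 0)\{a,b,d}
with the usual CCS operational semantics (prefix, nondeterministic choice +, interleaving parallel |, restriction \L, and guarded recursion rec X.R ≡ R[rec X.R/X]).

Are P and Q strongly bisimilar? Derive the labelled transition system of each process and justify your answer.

P's transition system — 3 states:
  m0 = d.a.(0 | 0 + 0 | 0)\{a,b,d} :: --d--▸ m1
  m1 = a.(0 | 0 + 0 | 0)\{a,b,d} :: --a--▸ m2
  m2 = (0 | 0 + 0 | 0)\{a,b,d} :: ·
Q's transition system — 3 states:
  n0 = c.a.(0 | 0 + 0 | 0)\{a,b,d} :: --c--▸ n1
  n1 = a.(0 | 0 + 0 | 0)\{a,b,d} :: --a--▸ n2
  n2 = (0 | 0 + 0 | 0)\{a,b,d} :: ·
Partition-refinement fixed point:
  B0 = {m0}
  B1 = {m1, n1}
  B2 = {m2, n2}
  B3 = {n0}
m0 ∈ B0, n0 ∈ B3 → different blocks

NO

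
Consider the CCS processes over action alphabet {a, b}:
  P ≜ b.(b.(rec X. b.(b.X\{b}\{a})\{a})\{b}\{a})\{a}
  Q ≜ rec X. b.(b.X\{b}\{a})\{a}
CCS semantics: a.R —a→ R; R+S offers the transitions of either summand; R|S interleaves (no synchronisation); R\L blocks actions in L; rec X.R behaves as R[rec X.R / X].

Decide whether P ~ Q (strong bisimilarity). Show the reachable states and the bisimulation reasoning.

YES

Reachable graph of P (3 states):
  m0 = b.(b.(rec X. b.(b.X\{b}\{a})\{a})\{b}\{a})\{a} ⊢ —b→ m1
  m1 = (b.(rec X. b.(b.X\{b}\{a})\{a})\{b}\{a})\{a} ⊢ —b→ m2
  m2 = (rec X. b.(b.X\{b}\{a})\{a})\{b}\{a}\{a} ⊢ stopped
Reachable graph of Q (3 states):
  n0 = rec X. b.(b.X\{b}\{a})\{a} ⊢ —b→ n1
  n1 = (b.(rec X. b.(b.X\{b}\{a})\{a})\{b}\{a})\{a} ⊢ —b→ n2
  n2 = (rec X. b.(b.X\{b}\{a})\{a})\{b}\{a}\{a} ⊢ stopped
Bisimilarity quotient blocks:
  B0 = {m0, n0}
  B1 = {m1, n1}
  B2 = {m2, n2}
m0 ∈ B0, n0 ∈ B0 → same block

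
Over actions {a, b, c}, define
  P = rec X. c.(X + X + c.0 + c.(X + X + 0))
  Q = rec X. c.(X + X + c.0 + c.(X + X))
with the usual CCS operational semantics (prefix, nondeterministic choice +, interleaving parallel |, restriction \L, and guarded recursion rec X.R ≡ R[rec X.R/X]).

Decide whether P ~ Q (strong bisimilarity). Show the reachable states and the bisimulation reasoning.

Reachable graph of P (4 states):
  u0 = rec X. c.(X + X + c.0 + c.(X + X + 0)) :: -c-> u1
  u1 = (rec X. c.(X + X + c.0 + c.(X + X + 0))) + (rec X. c.(X + X + c.0 + c.(X + X + 0))) + c.0 + c.((rec X. c.(X + X + c.0 + c.(X + X + 0))) + (rec X. c.(X + X + c.0 + c.(X + X + 0))) + 0) :: -c-> u1, -c-> u2, -c-> u3
  u2 = (rec X. c.(X + X + c.0 + c.(X + X + 0))) + (rec X. c.(X + X + c.0 + c.(X + X + 0))) + 0 :: -c-> u1
  u3 = 0 :: stopped
Reachable graph of Q (4 states):
  v0 = rec X. c.(X + X + c.0 + c.(X + X)) :: -c-> v1
  v1 = (rec X. c.(X + X + c.0 + c.(X + X))) + (rec X. c.(X + X + c.0 + c.(X + X))) + c.0 + c.((rec X. c.(X + X + c.0 + c.(X + X))) + (rec X. c.(X + X + c.0 + c.(X + X)))) :: -c-> v1, -c-> v2, -c-> v3
  v2 = (rec X. c.(X + X + c.0 + c.(X + X))) + (rec X. c.(X + X + c.0 + c.(X + X))) :: -c-> v1
  v3 = 0 :: stopped
Coarsest stable partition (strong bisimilarity classes):
  B0 = {u0, u2, v0, v2}
  B1 = {u1, v1}
  B2 = {u3, v3}
u0 ∈ B0, v0 ∈ B0 → same block

P ~ Q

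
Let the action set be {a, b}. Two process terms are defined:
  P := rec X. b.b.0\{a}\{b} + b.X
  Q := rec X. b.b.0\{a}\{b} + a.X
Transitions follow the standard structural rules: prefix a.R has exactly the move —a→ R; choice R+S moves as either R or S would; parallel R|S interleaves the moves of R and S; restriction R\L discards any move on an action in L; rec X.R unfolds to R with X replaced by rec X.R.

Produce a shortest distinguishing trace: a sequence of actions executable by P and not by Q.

Reachable graph of P (3 states):
  m0 = rec X. b.b.0\{a}\{b} + b.X has moves ··b··> m0, ··b··> m1
  m1 = b.0\{a}\{b} has moves ··b··> m2
  m2 = 0\{a}\{b} has moves ·
Reachable graph of Q (3 states):
  n0 = rec X. b.b.0\{a}\{b} + a.X has moves ··a··> n0, ··b··> n1
  n1 = b.0\{a}\{b} has moves ··b··> n2
  n2 = 0\{a}\{b} has moves ·
Run σ = ⟨bbb⟩ on P: start {m0}
  step 1 (b): {m0, m1}
  step 2 (b): {m0, m1, m2}
  step 3 (b): {m0, m1, m2}
  P completes σ.
Run σ = ⟨bbb⟩ on Q: start {n0}
  step 1 (b): {n1}
  step 2 (b): {n2}
  step 3 (b): ∅  — Q cannot continue

bbb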